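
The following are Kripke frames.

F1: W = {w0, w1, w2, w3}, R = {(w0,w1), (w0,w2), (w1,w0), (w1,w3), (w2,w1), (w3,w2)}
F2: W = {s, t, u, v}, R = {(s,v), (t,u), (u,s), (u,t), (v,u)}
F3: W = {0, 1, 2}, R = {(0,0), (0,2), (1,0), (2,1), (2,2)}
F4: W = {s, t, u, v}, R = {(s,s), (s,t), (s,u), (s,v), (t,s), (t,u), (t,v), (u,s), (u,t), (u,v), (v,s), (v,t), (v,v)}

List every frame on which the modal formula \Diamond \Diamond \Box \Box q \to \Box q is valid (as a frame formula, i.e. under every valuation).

F4

The schema corresponds to a generalized confluence (Geach) condition: \forall x \forall y \forall z ((x R^2 y \wedge xRz) \to \exists w (y R^2 w \wedge z = w)).
F1: fails — w0R²w0, w0Rw2 but no w with w0R²w and w2=w.
F2: fails — tR²t, tRu but no w with tR²w and u=w.
F3: fails — 2R²1, 2R1 but no w with 1R²w and 1=w.
F4: holds.
Valid on: F4.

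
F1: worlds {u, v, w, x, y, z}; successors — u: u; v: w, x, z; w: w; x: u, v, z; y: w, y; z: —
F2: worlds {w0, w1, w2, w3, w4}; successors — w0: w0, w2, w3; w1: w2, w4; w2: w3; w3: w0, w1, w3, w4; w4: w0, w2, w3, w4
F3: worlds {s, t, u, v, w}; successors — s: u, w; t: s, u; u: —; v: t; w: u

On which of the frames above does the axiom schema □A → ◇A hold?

F2

The schema corresponds to seriality: ∀x ∃y Rxy.
F1: fails — world z has no successor.
F2: ✓.
F3: fails — world u has no successor.
Valid on: F2.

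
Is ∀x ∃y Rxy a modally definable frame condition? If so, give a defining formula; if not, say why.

This is a Sahlqvist condition; the D axiom □r → ◇r defines it.
Suppose □r→◇r is valid. At any x set V(r)=W. Then □r at x, so ◇r at x, so x has a successor.

Definable; □r → ◇r defines it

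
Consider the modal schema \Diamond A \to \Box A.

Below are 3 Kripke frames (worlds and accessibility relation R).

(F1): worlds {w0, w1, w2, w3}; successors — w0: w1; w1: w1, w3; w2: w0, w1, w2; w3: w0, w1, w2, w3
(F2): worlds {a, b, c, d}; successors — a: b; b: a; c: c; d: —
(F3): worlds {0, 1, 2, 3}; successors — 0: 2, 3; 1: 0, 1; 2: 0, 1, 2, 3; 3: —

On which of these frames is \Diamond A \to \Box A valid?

The schema corresponds to partial functionality: \forall x \forall y \forall z (Rxy \wedge Rxz \to y = z).
(F1): fails — w1 sees both w1 and w3.
(F2): holds.
(F3): fails — 0 sees both 2 and 3.

(F2)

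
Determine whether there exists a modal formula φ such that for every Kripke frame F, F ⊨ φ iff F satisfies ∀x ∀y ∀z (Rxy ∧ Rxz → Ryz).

Yes: it is the Euclidean property, defined by the 5 schema ◇q → □◇q.

Yes, by ◇q → □◇q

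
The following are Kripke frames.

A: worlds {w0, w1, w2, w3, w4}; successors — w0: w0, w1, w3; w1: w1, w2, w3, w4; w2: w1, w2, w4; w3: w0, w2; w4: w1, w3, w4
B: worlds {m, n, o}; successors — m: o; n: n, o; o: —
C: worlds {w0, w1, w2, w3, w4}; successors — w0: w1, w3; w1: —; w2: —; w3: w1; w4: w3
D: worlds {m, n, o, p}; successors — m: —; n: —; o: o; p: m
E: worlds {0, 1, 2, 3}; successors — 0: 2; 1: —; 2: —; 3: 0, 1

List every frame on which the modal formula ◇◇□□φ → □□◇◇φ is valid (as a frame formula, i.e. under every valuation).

A, D

Frame correspondent (Sahlqvist): ∀x ∀y ∀z ((xR²y ∧ xR²z) → ∃w (yR²w ∧ zR²w)) — i.e. a generalized confluence (Geach) condition.
A: ✓.
B: fails — nR²n, nR²o but no w with nR²w and oR²w.
C: fails — w0R²w1, w0R²w1 but no w with w1R²w and w1R²w.
D: ✓.
E: fails — 3R²2, 3R²2 but no w with 2R²w and 2R²w.
Valid on: A, D.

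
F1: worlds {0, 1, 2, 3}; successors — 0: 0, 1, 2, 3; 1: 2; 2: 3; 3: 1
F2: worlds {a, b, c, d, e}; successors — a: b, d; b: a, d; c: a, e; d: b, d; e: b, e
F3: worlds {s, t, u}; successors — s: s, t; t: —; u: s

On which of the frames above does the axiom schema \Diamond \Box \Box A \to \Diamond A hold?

This is the axiom for a generalized confluence (Geach) condition; its first-order frame correspondent is \forall x \forall y (xRy \to \exists w (y R^2 w \wedge xRw)).
F1: fails — 1R2 but no w with 2R²w and 1Rw.
F2: ✓.
F3: fails — sRt but no w with tR²w and sRw.

F2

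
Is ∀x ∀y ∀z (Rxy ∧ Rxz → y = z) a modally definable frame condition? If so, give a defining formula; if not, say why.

The condition is partial functionality. A defining modal formula is ◇p → □p.
Suppose ◇p→□p is valid. Take Rxy, Rxz and set V(p)={y}. Then ◇p at x, so □p at x, so p at z, i.e. z=y.

Definable; ◇p → □p defines it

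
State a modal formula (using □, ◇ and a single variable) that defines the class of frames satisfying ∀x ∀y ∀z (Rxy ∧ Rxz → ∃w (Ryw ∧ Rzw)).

This is convergence; the standard corresponding axiom is .2: ◇□r → □◇r.
Suppose ◇□r→□◇r is valid. Take Rxy, Rxz and set V(r)={w : Ryw}. Then □r at y so ◇□r at x, so □◇r at x, so ◇r at z, giving w with Rzw and Ryw.

◇□r → □◇r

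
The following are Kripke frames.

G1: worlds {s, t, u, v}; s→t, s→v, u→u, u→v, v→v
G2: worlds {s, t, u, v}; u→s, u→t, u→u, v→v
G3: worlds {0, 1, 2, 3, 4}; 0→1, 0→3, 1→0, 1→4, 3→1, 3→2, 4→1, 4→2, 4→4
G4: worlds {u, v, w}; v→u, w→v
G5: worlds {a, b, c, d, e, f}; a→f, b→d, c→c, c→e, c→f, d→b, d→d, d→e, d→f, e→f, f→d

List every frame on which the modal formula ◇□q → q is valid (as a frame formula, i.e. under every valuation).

Frame correspondent (Sahlqvist): ∀x ∀y (Rxy → Ryx) — i.e. symmetry.
G1: fails — Ruv but not Rvu.
G2: fails — Rus but not Rsu.
G3: fails — R32 but not R23.
G4: fails — Rvu but not Ruv.
G5: fails — Rcf but not Rfc.

none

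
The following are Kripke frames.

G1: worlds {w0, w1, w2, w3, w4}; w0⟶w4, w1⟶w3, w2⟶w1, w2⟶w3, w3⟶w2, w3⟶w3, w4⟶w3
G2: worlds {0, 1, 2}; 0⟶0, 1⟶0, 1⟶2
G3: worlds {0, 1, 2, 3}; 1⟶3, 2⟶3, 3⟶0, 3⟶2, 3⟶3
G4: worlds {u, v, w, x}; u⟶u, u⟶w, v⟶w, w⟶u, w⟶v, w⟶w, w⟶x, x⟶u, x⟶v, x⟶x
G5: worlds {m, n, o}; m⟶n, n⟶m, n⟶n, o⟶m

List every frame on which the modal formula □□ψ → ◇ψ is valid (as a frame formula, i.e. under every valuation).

G4

The schema corresponds to a generalized confluence (Geach) condition: ∀x ∃w (xR²w ∧ xRw).
G1: fails — at w0 but no w with w0R²w and w0Rw.
G2: fails — at 2 but no w with 2R²w and 2Rw.
G3: fails — at 0 but no w with 0R²w and 0Rw.
G4: ✓.
G5: fails — at o but no w with oR²w and oRw.
Valid on: G4.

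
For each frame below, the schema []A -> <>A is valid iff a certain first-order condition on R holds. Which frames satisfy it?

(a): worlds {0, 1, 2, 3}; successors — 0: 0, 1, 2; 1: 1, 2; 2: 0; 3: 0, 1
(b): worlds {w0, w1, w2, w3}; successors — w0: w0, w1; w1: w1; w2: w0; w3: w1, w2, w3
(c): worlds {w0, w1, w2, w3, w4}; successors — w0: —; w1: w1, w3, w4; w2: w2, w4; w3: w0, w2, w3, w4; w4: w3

(a), (b)

The schema corresponds to seriality: forall x exists y Rxy.
(a): condition met.
(b): condition met.
(c): fails — world w0 has no successor.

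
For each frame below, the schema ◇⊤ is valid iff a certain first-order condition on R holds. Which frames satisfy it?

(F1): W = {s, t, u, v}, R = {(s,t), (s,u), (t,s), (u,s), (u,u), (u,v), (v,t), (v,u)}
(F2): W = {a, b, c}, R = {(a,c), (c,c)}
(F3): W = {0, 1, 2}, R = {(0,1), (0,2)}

The schema corresponds to seriality: ∀x ∃y Rxy.
(F1): condition met.
(F2): fails — world b has no successor.
(F3): fails — world 1 has no successor.
Valid on: (F1).

(F1)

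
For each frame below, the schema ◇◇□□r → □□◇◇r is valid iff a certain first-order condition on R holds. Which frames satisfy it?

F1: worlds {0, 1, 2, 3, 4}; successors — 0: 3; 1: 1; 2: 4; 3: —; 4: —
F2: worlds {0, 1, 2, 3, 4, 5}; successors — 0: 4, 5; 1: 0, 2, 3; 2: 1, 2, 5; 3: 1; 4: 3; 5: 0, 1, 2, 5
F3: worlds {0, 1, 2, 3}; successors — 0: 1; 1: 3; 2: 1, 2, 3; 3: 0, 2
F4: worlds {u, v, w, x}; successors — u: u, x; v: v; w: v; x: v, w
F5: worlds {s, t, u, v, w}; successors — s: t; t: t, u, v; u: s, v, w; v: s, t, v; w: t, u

Frame correspondent (Sahlqvist): ∀x ∀y ∀z ((xR²y ∧ xR²z) → ∃w (yR²w ∧ zR²w)) — i.e. a generalized confluence (Geach) condition.
F1: satisfies the condition.
F2: fails — 5R²3, 5R²4 but no w with 3R²w and 4R²w.
F3: fails — 2R²0, 2R²1 but no w with 0R²w and 1R²w.
F4: satisfies the condition.
F5: satisfies the condition.

F1, F4, F5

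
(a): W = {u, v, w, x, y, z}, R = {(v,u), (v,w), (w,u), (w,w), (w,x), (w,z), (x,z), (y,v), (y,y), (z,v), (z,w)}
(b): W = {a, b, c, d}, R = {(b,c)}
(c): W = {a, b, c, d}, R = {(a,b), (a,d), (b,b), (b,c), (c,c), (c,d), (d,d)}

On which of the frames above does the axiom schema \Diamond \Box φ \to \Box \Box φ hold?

The schema corresponds to a generalized confluence (Geach) condition: \forall x \forall y \forall z ((xRy \wedge x R^2 z) \to \exists w (yRw \wedge z = w)).
(a): fails — vRu, vR²u but no t with uRt and u=t.
(b): satisfies the condition.
(c): fails — aRb, aR²d but no w with bRw and d=w.
Valid on: (b).

(b)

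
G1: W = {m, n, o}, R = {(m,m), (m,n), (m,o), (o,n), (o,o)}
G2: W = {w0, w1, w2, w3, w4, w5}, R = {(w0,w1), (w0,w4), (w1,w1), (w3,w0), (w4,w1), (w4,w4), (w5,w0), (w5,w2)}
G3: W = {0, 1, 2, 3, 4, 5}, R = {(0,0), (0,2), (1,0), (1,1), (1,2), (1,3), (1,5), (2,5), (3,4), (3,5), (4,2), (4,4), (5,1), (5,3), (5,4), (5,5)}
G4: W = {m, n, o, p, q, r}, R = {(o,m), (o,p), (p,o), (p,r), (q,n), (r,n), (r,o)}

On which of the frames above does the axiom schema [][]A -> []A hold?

This is the axiom for density; its first-order frame correspondent is forall x forall y (Rxy -> exists z (Rxz & Rzy)).
G1: condition met.
G2: fails — Rw5w2 but no z with Rw5z and Rzw2.
G3: condition met.
G4: fails — Rom but no z with Roz and Rzm.

G1, G3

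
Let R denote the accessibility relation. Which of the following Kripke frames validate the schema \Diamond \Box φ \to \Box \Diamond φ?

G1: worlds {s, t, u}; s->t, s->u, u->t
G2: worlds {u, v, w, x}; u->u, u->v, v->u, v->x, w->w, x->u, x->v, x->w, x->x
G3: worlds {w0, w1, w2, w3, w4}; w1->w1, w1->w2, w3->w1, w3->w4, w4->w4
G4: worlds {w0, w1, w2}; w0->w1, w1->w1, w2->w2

G4

Frame correspondent (Sahlqvist): \forall x \forall y \forall z (Rxy \wedge Rxz \to \exists w (Ryw \wedge Rzw)) — i.e. convergence.
G1: fails — Rsu and Rst but u and t have no common successor.
G2: fails — Rxw and Rxu but w and u have no common successor.
G3: fails — Rw1w2 and Rw1w2 but w2 and w2 have no common successor.
G4: ✓.
Valid on: G4.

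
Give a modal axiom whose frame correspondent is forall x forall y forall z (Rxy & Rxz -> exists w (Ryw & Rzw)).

◇□p → □◇p

The condition is convergence. The .2 schema ◇□p → □◇p defines it.
Suppose ◇□p→□◇p is valid. Take Rxy, Rxz and set V(p)={w : Ryw}. Then □p at y so ◇□p at x, so □◇p at x, so ◇p at z, giving w with Rzw and Ryw.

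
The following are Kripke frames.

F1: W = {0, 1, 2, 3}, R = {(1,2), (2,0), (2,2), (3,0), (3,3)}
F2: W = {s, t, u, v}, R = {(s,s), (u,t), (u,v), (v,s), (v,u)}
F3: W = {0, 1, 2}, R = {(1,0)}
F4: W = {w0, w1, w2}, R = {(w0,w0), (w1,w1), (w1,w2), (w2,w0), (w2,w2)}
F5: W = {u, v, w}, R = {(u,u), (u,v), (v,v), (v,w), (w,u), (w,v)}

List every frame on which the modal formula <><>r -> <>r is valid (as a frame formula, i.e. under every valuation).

Frame correspondent (Sahlqvist): forall x forall y forall z (Rxy & Ryz -> Rxz) — i.e. transitivity.
F1: fails — R12 and R20 but not R10.
F2: fails — Ruv and Rvu but not Ruu.
F3: condition met.
F4: fails — Rw1w2 and Rw2w0 but not Rw1w0.
F5: fails — Ruv and Rvw but not Ruw.

F3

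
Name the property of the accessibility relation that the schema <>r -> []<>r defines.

This schema is the 5 axiom.
Its frame correspondent is the Euclidean property — forall x forall y forall z (Rxy & Rxz -> Ryz).

The Euclidean property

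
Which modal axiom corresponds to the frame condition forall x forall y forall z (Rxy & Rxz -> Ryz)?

The condition is the Euclidean property. The 5 schema ◇p → □◇p defines it.
Suppose ◇p→□◇p is valid. Take Rxy, Rxz and set V(p)={y}. Then ◇p at x, so □◇p at x, so ◇p at z, so some w with Rzw has p; w=y, i.e. Rzy. By symmetry of the argument, Ryz.

◇p → □◇p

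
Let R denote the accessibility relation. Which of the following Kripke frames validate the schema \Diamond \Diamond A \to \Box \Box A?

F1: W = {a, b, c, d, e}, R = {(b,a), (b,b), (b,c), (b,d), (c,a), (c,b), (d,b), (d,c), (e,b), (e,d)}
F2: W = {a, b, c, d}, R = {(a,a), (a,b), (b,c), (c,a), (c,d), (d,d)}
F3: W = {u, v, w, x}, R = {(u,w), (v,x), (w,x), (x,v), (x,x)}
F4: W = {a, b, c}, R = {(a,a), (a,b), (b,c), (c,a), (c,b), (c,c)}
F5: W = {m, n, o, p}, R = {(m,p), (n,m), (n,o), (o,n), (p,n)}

Frame correspondent (Sahlqvist): \forall x \forall y \forall z ((x R^2 y \wedge x R^2 z) \to \exists w (y = w \wedge z = w)) — i.e. a generalized confluence (Geach) condition.
F1: fails — bR²a, bR²b but a ≠ b.
F2: fails — aR²a, aR²b but a ≠ b.
F3: fails — vR²v, vR²x but v ≠ x.
F4: fails — aR²a, aR²b but a ≠ b.
F5: fails — nR²n, nR²p but n ≠ p.

none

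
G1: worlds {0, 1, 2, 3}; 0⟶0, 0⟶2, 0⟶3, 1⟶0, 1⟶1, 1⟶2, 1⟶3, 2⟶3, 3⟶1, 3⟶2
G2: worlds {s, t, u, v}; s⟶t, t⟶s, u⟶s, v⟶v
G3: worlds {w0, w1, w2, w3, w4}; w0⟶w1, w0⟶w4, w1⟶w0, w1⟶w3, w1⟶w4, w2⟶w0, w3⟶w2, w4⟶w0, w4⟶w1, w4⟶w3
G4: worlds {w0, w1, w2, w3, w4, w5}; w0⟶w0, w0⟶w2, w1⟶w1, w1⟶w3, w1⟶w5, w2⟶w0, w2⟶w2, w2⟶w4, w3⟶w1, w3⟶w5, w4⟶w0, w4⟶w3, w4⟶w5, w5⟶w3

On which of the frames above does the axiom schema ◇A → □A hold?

The schema corresponds to partial functionality: ∀x ∀y ∀z (Rxy ∧ Rxz → y = z).
G1: fails — 0 sees both 0 and 2.
G2: holds.
G3: fails — w0 sees both w1 and w4.
G4: fails — w0 sees both w0 and w2.
Valid on: G2.

G2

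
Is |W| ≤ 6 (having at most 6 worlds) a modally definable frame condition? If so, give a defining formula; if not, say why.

If a class were modally definable it would be closed under disjoint unions (Goldblatt–Thomason).
Any modal formula valid on each of 7 disjoint one-world frames is valid on their disjoint union (validity is preserved under disjoint unions). Each one-world frame has |W|=1≤6, but the union has |W|=7.
So the class is not modally definable.

Not modally definable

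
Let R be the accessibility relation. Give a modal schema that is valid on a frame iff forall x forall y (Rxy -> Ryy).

The condition is shift-reflexivity. The T□ schema □(□s → s) defines it.
Suppose □(□s→s) is valid. Take Rxy and set V(s)={w : Ryw}. Then at y, □s holds; since □(□s→s) at x, □s→s at y, so s at y, i.e. Ryy.

□(□s → s)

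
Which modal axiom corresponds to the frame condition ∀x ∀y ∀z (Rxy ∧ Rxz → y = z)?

The condition is partial functionality. The CD schema ◇r → □r defines it.
Suppose ◇r→□r is valid. Take Rxy, Rxz and set V(r)={y}. Then ◇r at x, so □r at x, so r at z, i.e. z=y.

◇r → □r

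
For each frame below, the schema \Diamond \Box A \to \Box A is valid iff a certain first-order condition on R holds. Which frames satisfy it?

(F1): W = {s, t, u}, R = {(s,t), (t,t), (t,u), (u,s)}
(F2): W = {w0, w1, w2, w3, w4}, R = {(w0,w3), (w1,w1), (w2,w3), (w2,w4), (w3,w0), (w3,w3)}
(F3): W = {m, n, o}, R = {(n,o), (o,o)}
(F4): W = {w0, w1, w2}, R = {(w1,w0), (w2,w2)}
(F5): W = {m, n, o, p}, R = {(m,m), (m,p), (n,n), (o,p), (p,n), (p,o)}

(F3)

The schema corresponds to the Euclidean property: \forall x \forall y \forall z (Rxy \wedge Rxz \to Ryz).
(F1): fails — Rtu and Rtt but not Rut.
(F2): fails — Rw2w4 and Rw2w4 but not Rw4w4.
(F3): ✓.
(F4): fails — Rw1w0 and Rw1w0 but not Rw0w0.
(F5): fails — Rmp and Rmm but not Rpm.
Valid on: (F3).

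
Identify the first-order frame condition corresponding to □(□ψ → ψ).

Suppose □(□ψ→ψ) is valid. Take Rxy and set V(ψ)={w : Ryw}. Then at y, □ψ holds; since □(□ψ→ψ) at x, □ψ→ψ at y, so ψ at y, i.e. Ryy.
Conversely, any frame satisfying ∀x ∀y (Rxy → Ryy) validates the schema.
Frame condition: ∀x ∀y (Rxy → Ryy).

shift-reflexivity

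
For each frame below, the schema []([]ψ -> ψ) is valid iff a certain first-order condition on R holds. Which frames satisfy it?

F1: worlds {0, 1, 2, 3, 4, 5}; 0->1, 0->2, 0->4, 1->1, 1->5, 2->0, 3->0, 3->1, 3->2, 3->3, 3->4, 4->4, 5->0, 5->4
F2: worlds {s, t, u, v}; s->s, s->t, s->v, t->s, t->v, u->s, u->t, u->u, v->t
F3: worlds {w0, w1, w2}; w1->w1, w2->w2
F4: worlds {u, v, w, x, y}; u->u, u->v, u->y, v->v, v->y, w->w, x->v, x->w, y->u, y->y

F3, F4

The schema corresponds to shift-reflexivity: forall x forall y (Rxy -> Ryy).
F1: fails — R32 but not R22.
F2: fails — Rtv but not Rvv.
F3: ✓.
F4: ✓.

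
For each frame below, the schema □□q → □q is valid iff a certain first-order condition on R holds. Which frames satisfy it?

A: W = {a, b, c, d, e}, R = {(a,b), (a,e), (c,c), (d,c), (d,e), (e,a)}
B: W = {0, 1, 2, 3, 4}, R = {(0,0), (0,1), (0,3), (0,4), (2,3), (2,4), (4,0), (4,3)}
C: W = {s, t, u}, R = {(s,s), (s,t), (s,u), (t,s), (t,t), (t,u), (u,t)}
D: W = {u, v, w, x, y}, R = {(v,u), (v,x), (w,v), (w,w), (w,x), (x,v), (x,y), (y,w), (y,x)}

C

This is the axiom for density; its first-order frame correspondent is ∀x ∀y (Rxy → ∃z (Rxz ∧ Rzy)).
A: fails — Rea but no z with Rez and Rza.
B: fails — R24 but no z with R2z and Rz4.
C: holds.
D: fails — Rvu but no z with Rvz and Rzu.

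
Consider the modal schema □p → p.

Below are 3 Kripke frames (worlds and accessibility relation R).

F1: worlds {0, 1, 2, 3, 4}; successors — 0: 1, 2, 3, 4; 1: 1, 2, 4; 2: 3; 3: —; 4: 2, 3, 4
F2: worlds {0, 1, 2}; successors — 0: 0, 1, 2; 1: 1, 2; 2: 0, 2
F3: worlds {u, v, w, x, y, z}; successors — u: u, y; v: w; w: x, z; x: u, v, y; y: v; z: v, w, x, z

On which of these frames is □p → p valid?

This is the axiom for reflexivity; its first-order frame correspondent is ∀x Rxx.
F1: fails — world 0 does not see itself.
F2: condition met.
F3: fails — world v does not see itself.

F2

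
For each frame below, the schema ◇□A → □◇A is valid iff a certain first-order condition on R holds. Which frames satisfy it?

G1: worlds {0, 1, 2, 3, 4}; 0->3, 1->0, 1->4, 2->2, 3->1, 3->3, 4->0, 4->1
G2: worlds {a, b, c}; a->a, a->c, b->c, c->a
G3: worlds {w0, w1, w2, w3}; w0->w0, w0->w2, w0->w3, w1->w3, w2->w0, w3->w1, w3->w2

This is the axiom for convergence; its first-order frame correspondent is ∀x ∀y ∀z (Rxy ∧ Rxz → ∃w (Ryw ∧ Rzw)).
G1: fails — R10 and R14 but 0 and 4 have no common successor.
G2: condition met.
G3: fails — Rw0w2 and Rw0w3 but w2 and w3 have no common successor.

G2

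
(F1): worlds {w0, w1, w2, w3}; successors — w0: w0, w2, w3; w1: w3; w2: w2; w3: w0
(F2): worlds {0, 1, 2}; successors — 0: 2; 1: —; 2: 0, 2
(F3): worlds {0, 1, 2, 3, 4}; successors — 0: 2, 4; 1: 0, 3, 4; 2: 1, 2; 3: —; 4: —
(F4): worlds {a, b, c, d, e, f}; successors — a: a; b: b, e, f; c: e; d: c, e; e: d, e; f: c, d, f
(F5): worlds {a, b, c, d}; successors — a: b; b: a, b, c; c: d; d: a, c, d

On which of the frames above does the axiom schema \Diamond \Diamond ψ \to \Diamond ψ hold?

Frame correspondent (Sahlqvist): \forall x \forall y \forall z (Rxy \wedge Ryz \to Rxz) — i.e. transitivity.
(F1): fails — Rw1w3 and Rw3w0 but not Rw1w0.
(F2): fails — R02 and R20 but not R00.
(F3): fails — R10 and R02 but not R12.
(F4): fails — Rbf and Rfc but not Rbc.
(F5): fails — Rbc and Rcd but not Rbd.

none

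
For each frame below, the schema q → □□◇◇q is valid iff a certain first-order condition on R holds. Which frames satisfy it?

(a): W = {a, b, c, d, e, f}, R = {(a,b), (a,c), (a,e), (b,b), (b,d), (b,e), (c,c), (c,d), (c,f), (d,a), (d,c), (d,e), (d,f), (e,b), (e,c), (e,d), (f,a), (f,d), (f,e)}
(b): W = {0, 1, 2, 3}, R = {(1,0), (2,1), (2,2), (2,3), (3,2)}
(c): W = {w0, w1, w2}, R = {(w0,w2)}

Frame correspondent (Sahlqvist): ∀x ∀z (xR²z → ∃w (x = w ∧ zR²w)) — i.e. a generalized confluence (Geach) condition.
(a): fails — bR²c but no w with b=w and cR²w.
(b): fails — 2R²0 but no w with 2=w and 0R²w.
(c): holds.
Valid on: (c).

(c)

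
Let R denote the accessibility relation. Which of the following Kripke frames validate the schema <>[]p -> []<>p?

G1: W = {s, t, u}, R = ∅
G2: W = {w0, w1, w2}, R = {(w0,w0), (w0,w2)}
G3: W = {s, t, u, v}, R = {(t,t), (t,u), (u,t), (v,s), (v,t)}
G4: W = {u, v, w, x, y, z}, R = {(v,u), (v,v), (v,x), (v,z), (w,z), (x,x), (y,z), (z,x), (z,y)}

G1

The schema corresponds to convergence: forall x forall y forall z (Rxy & Rxz -> exists w (Ryw & Rzw)).
G1: holds.
G2: fails — Rw0w2 and Rw0w2 but w2 and w2 have no common successor.
G3: fails — Rvt and Rvs but t and s have no common successor.
G4: fails — Rvv and Rvu but v and u have no common successor.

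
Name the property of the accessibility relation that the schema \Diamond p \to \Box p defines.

Partial functionality

This schema is the CD axiom.
It corresponds to partial functionality: \forall x \forall y \forall z (Rxy \wedge Rxz \to y = z).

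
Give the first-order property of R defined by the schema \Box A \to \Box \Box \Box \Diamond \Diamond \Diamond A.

\forall x \forall z (x R^3 z \to \exists w (xRw \wedge z R^3 w))

This is a Sahlqvist (Geach-type) schema ◇^0□^1A → □^3◇^3A.
First-order correspondent: \forall x \forall z (x R^3 z \to \exists w (xRw \wedge z R^3 w)).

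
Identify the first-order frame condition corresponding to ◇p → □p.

Suppose ◇p→□p is valid. Take Rxy, Rxz and set V(p)={y}. Then ◇p at x, so □p at x, so p at z, i.e. z=y.

partial functionality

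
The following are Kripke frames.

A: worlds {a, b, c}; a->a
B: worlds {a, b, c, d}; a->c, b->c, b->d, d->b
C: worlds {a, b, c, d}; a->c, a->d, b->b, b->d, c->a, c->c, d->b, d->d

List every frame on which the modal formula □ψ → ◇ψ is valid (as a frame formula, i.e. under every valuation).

C

The schema corresponds to seriality: ∀x ∃y Rxy.
A: fails — world b has no successor.
B: fails — world c has no successor.
C: holds.
Valid on: C.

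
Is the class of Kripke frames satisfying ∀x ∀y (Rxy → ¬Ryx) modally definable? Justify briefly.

Modal frame validity is preserved under surjective bounded morphisms.
The 5-cycle (worlds a,b,c,d,e with a→b→c→d→e→a) is asymmetric. Mapping every world to a single reflexive point • is a surjective bounded morphism, and the reflexive point is not asymmetric (R•• but asymmetry requires ¬R••).
So the class is not modally definable.

Not modally definable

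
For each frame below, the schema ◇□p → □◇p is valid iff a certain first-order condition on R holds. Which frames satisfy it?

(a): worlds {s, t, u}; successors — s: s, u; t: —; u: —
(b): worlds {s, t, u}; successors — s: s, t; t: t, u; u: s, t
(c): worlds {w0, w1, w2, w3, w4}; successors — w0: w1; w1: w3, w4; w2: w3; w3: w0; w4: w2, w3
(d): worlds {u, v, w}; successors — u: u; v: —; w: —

(b), (d)

Frame correspondent (Sahlqvist): ∀x ∀y ∀z (Rxy ∧ Rxz → ∃w (Ryw ∧ Rzw)) — i.e. convergence.
(a): fails — Rsu and Rsu but u and u have no common successor.
(b): holds.
(c): fails — Rw1w3 and Rw1w4 but w3 and w4 have no common successor.
(d): holds.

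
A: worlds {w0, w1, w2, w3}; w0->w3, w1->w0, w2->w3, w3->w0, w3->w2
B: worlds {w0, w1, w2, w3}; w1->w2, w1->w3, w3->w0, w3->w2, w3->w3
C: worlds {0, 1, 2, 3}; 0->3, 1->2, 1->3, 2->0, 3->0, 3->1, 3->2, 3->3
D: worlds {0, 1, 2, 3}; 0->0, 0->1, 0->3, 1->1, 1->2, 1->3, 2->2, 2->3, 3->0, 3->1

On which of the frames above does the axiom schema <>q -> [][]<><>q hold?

D

Frame correspondent (Sahlqvist): forall x forall y forall z ((xRy & x R^2 z) -> exists w (y = w & z R^2 w)) — i.e. a generalized confluence (Geach) condition.
A: fails — w0Rw3, w0R²w0 but no w with w3=w and w0R²w.
B: fails — w1Rw2, w1R²w0 but no w with w2=w and w0R²w.
C: fails — 1R2, 1R²2 but no w with 2=w and 2R²w.
D: holds.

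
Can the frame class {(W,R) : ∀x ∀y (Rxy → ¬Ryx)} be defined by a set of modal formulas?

Not modally definable

Modal frame validity is preserved under surjective bounded morphisms.
The 4-cycle (worlds a,b,c,d with a→b→c→d→a) is asymmetric. Mapping every world to a single reflexive point • is a surjective bounded morphism, and the reflexive point is not asymmetric (R•• but asymmetry requires ¬R••).
So no modal formula (or set of formulas) defines exactly the asymmetric frames.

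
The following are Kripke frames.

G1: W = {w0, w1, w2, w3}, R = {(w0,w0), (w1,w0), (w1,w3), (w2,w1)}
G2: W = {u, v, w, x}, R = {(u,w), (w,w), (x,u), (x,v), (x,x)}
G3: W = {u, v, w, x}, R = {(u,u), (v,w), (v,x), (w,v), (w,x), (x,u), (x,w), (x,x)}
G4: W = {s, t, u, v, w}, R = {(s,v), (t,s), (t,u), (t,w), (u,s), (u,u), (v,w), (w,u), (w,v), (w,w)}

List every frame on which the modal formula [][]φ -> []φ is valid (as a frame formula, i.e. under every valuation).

Frame correspondent (Sahlqvist): forall x forall y (Rxy -> exists z (Rxz & Rzy)) — i.e. density.
G1: fails — Rw1w3 but no z with Rw1z and Rzw3.
G2: satisfies the condition.
G3: fails — Rwv but no z with Rwz and Rzv.
G4: fails — Rsv but no z with Rsz and Rzv.

G2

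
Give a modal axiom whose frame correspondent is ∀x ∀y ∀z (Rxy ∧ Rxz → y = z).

◇ψ → □ψ

A defining formula is ◇ψ → □ψ (the CD axiom).
Suppose ◇ψ→□ψ is valid. Take Rxy, Rxz and set V(ψ)={y}. Then ◇ψ at x, so □ψ at x, so ψ at z, i.e. z=y.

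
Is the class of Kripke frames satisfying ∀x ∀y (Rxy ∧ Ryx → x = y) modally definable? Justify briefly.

If a class were modally definable it would be closed under surjective bounded morphisms (Goldblatt–Thomason).
The 8-cycle (worlds w0,w1,w2,w3,w4,w5,w6,w7 with w0→w1→w2→w3→w4→w5→w6→w7→w0) is antisymmetric. Sending even-indexed worlds to s and odd-indexed worlds to t is a surjective bounded morphism onto the two-world frame with s↔t, which is not antisymmetric.
Hence antisymmetry is not modally definable.

No — not modally definable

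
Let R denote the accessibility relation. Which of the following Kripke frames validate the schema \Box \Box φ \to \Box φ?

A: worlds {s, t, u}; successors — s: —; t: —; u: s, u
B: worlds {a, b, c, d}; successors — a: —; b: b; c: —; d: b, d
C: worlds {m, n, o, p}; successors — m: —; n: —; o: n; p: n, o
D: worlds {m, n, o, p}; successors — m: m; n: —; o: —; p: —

Frame correspondent (Sahlqvist): \forall x \forall y (Rxy \to \exists z (Rxz \wedge Rzy)) — i.e. density.
A: holds.
B: holds.
C: fails — Ron but no z with Roz and Rzn.
D: holds.

A, B, D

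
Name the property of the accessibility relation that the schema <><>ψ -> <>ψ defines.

This is a form of the 4 axiom.
Its frame correspondent is transitivity — forall x forall y forall z (Rxy & Ryz -> Rxz).

transitivity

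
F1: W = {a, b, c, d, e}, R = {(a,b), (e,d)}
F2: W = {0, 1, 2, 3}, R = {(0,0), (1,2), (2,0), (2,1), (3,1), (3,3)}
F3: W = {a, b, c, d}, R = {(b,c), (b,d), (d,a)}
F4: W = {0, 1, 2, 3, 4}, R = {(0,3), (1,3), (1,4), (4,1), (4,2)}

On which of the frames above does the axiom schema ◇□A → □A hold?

The schema corresponds to the Euclidean property: ∀x ∀y ∀z (Rxy ∧ Rxz → Ryz).
F1: fails — Rab and Rab but not Rbb.
F2: fails — R12 and R12 but not R22.
F3: fails — Rbc and Rbc but not Rcc.
F4: fails — R03 and R03 but not R33.

none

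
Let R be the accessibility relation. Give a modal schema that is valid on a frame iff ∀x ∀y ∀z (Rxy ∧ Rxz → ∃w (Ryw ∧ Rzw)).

This is convergence; the standard corresponding axiom is .2: ◇□q → □◇q.

◇□q → □◇q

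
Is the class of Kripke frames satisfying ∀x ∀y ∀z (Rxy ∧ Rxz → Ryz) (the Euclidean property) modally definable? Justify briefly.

Yes, by ◇r → □◇r

The condition is the Euclidean property. A defining modal formula is ◇r → □◇r.
Suppose ◇r→□◇r is valid. Take Rxy, Rxz and set V(r)={y}. Then ◇r at x, so □◇r at x, so ◇r at z, so some w with Rzw has r; w=y, i.e. Rzy. By symmetry of the argument, Ryz.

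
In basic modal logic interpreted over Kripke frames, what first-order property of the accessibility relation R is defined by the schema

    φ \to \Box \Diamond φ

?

symmetry: \forall x \forall y (Rxy \to Ryx)

Suppose φ→□◇φ is valid. Take Rxy and set V(φ)={x}. Then φ at x, so □◇φ at x, so ◇φ at y, so some z with Ryz has φ; z=x, i.e. Ryx.
Conversely, on a frame with symmetry the schema holds at every world under every valuation.
So the correspondent is symmetry.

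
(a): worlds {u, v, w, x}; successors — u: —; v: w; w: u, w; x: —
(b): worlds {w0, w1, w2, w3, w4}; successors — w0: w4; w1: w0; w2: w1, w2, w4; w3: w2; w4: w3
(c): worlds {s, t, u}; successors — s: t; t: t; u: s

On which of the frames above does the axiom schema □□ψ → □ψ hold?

This is the axiom for density; its first-order frame correspondent is ∀x ∀y (Rxy → ∃z (Rxz ∧ Rzy)).
(a): holds.
(b): fails — Rw1w0 but no z with Rw1z and Rzw0.
(c): fails — Rus but no z with Ruz and Rzs.

(a)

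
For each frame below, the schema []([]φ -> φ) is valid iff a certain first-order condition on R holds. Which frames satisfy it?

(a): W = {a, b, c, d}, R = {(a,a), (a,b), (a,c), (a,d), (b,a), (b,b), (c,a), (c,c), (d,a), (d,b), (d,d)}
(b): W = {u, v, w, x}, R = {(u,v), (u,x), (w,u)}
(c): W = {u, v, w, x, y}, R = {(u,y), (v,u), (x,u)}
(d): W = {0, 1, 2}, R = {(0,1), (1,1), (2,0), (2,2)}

(a)

The schema corresponds to shift-reflexivity: forall x forall y (Rxy -> Ryy).
(a): satisfies the condition.
(b): fails — Ruv but not Rvv.
(c): fails — Rvu but not Ruu.
(d): fails — R20 but not R00.
Valid on: (a).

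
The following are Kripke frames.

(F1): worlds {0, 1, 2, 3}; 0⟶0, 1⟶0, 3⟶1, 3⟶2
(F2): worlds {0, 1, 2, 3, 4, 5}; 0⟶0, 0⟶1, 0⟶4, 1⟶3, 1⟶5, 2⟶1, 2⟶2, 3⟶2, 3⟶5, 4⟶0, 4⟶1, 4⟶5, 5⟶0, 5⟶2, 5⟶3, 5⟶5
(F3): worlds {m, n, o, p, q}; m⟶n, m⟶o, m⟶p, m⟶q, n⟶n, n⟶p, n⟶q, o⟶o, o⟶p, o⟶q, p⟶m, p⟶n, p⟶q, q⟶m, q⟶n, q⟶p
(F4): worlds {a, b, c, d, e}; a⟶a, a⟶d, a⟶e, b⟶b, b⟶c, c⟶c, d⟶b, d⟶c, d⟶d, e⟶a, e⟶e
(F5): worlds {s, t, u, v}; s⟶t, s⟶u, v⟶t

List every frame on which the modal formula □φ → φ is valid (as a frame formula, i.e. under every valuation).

(F4)

This is the axiom for reflexivity; its first-order frame correspondent is ∀x Rxx.
(F1): fails — world 1 does not see itself.
(F2): fails — world 1 does not see itself.
(F3): fails — world m does not see itself.
(F4): condition met.
(F5): fails — world s does not see itself.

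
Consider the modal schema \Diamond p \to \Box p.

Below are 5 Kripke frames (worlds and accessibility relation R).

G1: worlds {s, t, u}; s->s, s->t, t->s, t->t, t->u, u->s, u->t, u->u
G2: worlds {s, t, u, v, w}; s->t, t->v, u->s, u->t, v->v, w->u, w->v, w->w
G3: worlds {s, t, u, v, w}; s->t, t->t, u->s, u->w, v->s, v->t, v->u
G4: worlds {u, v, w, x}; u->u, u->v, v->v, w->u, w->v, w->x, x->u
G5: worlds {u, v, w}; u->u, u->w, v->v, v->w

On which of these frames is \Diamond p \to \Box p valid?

The schema corresponds to partial functionality: \forall x \forall y \forall z (Rxy \wedge Rxz \to y = z).
G1: fails — s sees both s and t.
G2: fails — u sees both s and t.
G3: fails — u sees both s and w.
G4: fails — u sees both u and v.
G5: fails — u sees both u and w.

none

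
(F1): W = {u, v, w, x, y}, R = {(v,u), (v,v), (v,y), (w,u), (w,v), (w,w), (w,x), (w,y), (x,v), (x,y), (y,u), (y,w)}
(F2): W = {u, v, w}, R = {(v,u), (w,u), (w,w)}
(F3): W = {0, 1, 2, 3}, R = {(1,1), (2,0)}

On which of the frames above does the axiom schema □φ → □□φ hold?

This is the axiom for transitivity; its first-order frame correspondent is ∀x ∀y ∀z (Rxy ∧ Ryz → Rxz).
(F1): fails — Ryw and Rwx but not Ryx.
(F2): ✓.
(F3): ✓.

(F2), (F3)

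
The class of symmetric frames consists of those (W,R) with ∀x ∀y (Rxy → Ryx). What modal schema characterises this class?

q → □◇q

A defining formula is q → □◇q (the B axiom).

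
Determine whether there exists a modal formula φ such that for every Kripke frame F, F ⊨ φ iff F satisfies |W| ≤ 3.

Not modally definable

Any modally definable frame class is closed under disjoint unions.
Any modal formula valid on each of 4 disjoint one-world frames is valid on their disjoint union (validity is preserved under disjoint unions). Each one-world frame has |W|=1≤3, but the union has |W|=4.
So no modal formula (or set of formulas) defines exactly the |W|≤3 frames.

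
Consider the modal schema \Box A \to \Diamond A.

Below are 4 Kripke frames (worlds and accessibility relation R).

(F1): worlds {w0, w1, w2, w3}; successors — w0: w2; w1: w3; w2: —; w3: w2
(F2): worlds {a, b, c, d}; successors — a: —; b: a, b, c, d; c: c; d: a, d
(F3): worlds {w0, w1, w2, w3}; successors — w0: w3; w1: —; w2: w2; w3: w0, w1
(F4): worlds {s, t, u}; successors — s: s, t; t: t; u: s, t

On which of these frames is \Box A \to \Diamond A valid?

This is the axiom for seriality; its first-order frame correspondent is \forall x \exists y Rxy.
(F1): fails — world w2 has no successor.
(F2): fails — world a has no successor.
(F3): fails — world w1 has no successor.
(F4): holds.

(F4)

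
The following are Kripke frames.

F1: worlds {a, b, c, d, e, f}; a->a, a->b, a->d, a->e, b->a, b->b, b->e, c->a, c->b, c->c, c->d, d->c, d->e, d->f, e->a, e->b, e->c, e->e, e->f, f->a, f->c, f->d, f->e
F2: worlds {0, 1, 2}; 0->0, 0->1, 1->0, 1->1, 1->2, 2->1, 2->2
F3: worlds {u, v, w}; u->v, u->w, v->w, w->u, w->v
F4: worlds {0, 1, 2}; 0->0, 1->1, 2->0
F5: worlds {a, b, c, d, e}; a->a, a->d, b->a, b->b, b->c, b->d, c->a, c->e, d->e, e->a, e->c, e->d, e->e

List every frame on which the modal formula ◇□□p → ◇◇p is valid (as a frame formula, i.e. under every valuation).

Frame correspondent (Sahlqvist): ∀x ∀y (xRy → ∃w (yR²w ∧ xR²w)) — i.e. a generalized confluence (Geach) condition.
F1: ✓.
F2: ✓.
F3: ✓.
F4: ✓.
F5: ✓.
Valid on: F1, F2, F3, F4, F5.

F1, F2, F3, F4, F5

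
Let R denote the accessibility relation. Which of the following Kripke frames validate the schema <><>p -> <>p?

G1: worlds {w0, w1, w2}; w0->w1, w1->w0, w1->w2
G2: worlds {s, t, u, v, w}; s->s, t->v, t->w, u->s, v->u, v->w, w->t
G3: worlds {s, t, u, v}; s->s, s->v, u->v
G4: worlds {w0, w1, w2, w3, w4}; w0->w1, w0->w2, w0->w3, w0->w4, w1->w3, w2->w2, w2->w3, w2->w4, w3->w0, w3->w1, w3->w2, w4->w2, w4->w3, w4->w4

Frame correspondent (Sahlqvist): forall x forall y forall z (Rxy & Ryz -> Rxz) — i.e. transitivity.
G1: fails — Rw0w1 and Rw1w2 but not Rw0w2.
G2: fails — Rwt and Rtv but not Rwv.
G3: satisfies the condition.
G4: fails — Rw3w1 and Rw1w3 but not Rw3w3.

G3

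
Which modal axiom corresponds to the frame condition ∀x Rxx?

□ψ → ψ

A defining formula is □ψ → ψ (the T axiom).
Suppose □ψ→ψ is valid. At any x set V(ψ)={w : Rxw}. Then □ψ holds at x, so ψ holds at x, i.e. Rxx.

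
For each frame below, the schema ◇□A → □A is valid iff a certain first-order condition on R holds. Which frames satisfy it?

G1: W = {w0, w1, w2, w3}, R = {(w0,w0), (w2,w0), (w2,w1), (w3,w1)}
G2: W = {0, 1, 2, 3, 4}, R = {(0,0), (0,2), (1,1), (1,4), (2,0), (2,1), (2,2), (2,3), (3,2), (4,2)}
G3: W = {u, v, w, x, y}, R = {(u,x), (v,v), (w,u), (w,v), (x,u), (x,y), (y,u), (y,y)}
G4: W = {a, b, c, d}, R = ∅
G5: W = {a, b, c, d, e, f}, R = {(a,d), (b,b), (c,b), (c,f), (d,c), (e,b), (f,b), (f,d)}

G4

The schema corresponds to the Euclidean property: ∀x ∀y ∀z (Rxy ∧ Rxz → Ryz).
G1: fails — Rw2w0 and Rw2w1 but not Rw0w1.
G2: fails — R14 and R11 but not R41.
G3: fails — Rux and Rux but not Rxx.
G4: ✓.
G5: fails — Rad and Rad but not Rdd.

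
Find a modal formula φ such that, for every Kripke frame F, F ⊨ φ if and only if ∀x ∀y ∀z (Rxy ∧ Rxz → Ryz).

This is the Euclidean property; the standard corresponding axiom is 5: ◇ψ → □◇ψ.
Suppose ◇ψ→□◇ψ is valid. Take Rxy, Rxz and set V(ψ)={y}. Then ◇ψ at x, so □◇ψ at x, so ◇ψ at z, so some w with Rzw has ψ; w=y, i.e. Rzy. By symmetry of the argument, Ryz.

◇ψ → □◇ψ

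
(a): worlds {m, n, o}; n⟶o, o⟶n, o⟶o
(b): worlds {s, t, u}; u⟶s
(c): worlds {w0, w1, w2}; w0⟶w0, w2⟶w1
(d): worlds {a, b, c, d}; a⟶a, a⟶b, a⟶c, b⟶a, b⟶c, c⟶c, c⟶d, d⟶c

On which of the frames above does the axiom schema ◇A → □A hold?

This is the axiom for partial functionality; its first-order frame correspondent is ∀x ∀y ∀z (Rxy ∧ Rxz → y = z).
(a): fails — o sees both n and o.
(b): satisfies the condition.
(c): satisfies the condition.
(d): fails — a sees both a and b.

(b), (c)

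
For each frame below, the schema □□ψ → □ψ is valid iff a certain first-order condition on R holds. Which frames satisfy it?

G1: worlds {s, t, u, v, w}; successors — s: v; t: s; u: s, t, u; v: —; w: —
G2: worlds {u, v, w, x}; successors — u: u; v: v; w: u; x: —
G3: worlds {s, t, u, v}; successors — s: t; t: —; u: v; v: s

Frame correspondent (Sahlqvist): ∀x ∀y (Rxy → ∃z (Rxz ∧ Rzy)) — i.e. density.
G1: fails — Rts but no z with Rtz and Rzs.
G2: holds.
G3: fails — Ruv but no z with Ruz and Rzv.
Valid on: G2.

G2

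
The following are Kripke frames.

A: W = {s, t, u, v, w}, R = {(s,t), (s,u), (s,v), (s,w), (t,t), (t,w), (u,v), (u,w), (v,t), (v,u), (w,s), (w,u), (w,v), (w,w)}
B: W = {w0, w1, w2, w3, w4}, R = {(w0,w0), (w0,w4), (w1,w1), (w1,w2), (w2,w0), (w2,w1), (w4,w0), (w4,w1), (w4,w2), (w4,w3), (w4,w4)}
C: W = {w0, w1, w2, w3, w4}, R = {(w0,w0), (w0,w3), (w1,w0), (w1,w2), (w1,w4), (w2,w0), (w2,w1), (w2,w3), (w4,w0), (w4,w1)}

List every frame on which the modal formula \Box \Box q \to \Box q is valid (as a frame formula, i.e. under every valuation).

This is the axiom for density; its first-order frame correspondent is \forall x \forall y (Rxy \to \exists z (Rxz \wedge Rzy)).
A: fails — Rvu but no z with Rvz and Rzu.
B: holds.
C: fails — Rw1w2 but no z with Rw1z and Rzw2.
Valid on: B.

B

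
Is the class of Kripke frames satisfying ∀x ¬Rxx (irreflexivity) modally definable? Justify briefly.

Not definable by any modal formula

Modal frame validity is preserved under surjective bounded morphisms.
The 3-cycle (worlds s,t,u with s→t→u→s) is irreflexive, and the map sending every world to a single reflexive point • is a surjective bounded morphism (forth: every edge maps to (•,•); back: every world has a successor). So any modal formula valid on the 3-cycle is also valid on the reflexive point, which is not irreflexive.
So no modal formula (or set of formulas) defines exactly the irreflexive frames.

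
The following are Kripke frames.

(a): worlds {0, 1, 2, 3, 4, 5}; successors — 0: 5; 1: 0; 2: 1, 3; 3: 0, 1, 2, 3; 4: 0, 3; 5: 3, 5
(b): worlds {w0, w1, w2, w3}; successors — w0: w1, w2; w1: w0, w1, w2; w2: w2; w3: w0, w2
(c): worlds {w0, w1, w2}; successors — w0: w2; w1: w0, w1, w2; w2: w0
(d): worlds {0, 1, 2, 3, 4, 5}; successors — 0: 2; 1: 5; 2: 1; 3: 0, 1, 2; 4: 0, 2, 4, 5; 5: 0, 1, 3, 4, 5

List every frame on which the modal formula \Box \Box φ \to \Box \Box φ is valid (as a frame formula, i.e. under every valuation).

(a), (b), (c), (d)

The schema corresponds to a generalized confluence (Geach) condition: \forall x \forall z (x R^2 z \to \exists w (x R^2 w \wedge z = w)).
(a): condition met.
(b): condition met.
(c): condition met.
(d): condition met.
Valid on: (a), (b), (c), (d).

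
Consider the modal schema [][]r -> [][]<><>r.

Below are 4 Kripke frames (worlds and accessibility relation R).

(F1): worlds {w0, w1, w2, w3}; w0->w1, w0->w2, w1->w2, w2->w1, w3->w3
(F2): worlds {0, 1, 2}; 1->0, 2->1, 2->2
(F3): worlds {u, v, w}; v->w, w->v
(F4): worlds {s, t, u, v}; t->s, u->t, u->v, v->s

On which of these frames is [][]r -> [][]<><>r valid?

Frame correspondent (Sahlqvist): forall x forall z (x R^2 z -> exists w (x R^2 w & z R^2 w)) — i.e. a generalized confluence (Geach) condition.
(F1): condition met.
(F2): fails — 2R²0 but no w with 2R²w and 0R²w.
(F3): condition met.
(F4): fails — uR²s but no w with uR²w and sR²w.

(F1), (F3)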